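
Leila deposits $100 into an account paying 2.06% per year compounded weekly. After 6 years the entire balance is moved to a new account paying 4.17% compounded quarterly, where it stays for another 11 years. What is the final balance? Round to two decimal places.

$178.59

Phase 1: 100·(1 + 0.0206/52)^312 ≈ 113.1535.
Phase 2: 113.1535·(1 + 0.010425)^44 ≈ 178.5862.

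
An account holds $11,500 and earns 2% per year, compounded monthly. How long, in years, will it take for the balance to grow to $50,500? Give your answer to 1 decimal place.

74.0 years

(1 + 0.00166667)^(12t) = 50,500/11,500 = 4.3913.
12t·ln(1 + 0.00166667) = ln(4.3913); 12t = 1.4796/0.00166528 ≈ 888.5154.
t ≈ 74.0429 years.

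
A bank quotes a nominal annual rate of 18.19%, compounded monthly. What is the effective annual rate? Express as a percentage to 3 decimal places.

One year is 12 periods at 0.0151583 each: (1 + 0.0151583)^12 ≈ 1.197858.
EAR = 1.197858 − 1 ≈ 19.78582%.

19.786%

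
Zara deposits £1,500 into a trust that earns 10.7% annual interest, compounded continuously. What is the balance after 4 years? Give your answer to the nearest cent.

£2,301.28

A = P·e^(rt) = 1,500·e^(0.107·4) = 1,500·e^0.428.
e^0.428 ≈ 1.534186081, so A ≈ 2,301.2791.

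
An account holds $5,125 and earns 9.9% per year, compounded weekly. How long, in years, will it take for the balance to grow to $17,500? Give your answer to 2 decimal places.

12.42 years

(1 + 0.00190385)^(52t) = 17,500/5,125 = 3.4146.
52t·ln(1 + 0.00190385) = ln(3.4146); 52t = 1.2281/0.00190204 ≈ 645.6609.
t ≈ 12.4166 years.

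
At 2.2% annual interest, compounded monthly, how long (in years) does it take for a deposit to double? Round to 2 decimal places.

31.54 years

(1 + 0.00183333)^(12t) = 2.
12t = ln 2 / ln(1 + 0.00183333) ≈ 0.69315/0.00183165 ≈ 378.4267.
t ≈ 31.5356.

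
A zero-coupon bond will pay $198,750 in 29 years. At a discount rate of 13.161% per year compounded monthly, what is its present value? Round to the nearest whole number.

$4,464

Periodic rate = 13.161%/12 = 0.0109675; 348 periods.
P = 198,750/(1 + 0.0109675)^348 ≈ 198,750/44.518819501 ≈ 4,464.4041.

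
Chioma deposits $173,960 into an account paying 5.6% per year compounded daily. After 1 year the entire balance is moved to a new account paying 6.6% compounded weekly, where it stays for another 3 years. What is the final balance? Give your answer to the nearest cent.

$224,235.21

After 1 years at 5.6%: 173,960 × 1.05759314089 ≈ 183,978.9028.
Then 3 years at 6.6%: 183,978.9028 × 1.21880936559 ≈ 224,235.2098.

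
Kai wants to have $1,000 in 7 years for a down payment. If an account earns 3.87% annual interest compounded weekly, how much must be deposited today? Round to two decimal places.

$762.77

Periodic rate = 3.87%/52 = 0.000744231; 364 periods.
P = 1,000/(1 + 0.0387/52)^364 ≈ 1,000/1.31101185 ≈ 762.7696.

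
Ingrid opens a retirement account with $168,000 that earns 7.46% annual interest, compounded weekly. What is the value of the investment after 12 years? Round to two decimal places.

Periodic rate = 7.46%/52 = 0.00143462; periods = 52·12 = 624.
A = 168,000·(1 + 0.0746/52)^624 ≈ 168,000·2.44625547938 ≈ 410,970.9205.

$410,970.92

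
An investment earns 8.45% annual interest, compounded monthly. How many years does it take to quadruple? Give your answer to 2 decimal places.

16.46 years

(1 + 0.00704167)^(12t) = 4.
12t = ln 4 / ln(1 + 0.00704167) ≈ 1.3863/0.00701699 ≈ 197.5625.
t ≈ 16.4635.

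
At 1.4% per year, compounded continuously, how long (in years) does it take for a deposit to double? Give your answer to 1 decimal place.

49.5 years

e^(0.014t) = 2, so 0.014t = ln 2 ≈ 0.69315.
t ≈ 0.69315/0.014 ≈ 49.5105.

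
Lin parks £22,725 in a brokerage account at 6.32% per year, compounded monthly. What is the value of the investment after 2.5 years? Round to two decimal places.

Growth factor = (1 + 0.0632/12)^30 ≈ 1.1706807163.
A ≈ 22,725 × 1.1706807163 ≈ 26,603.7193.

£26,603.72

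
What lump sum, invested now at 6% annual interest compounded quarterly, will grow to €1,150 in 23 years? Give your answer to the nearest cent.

€292.30

Growth factor = (1 + 0.015)^92 ≈ 3.934376224.
P = 1,150/3.934376224 ≈ 292.2954.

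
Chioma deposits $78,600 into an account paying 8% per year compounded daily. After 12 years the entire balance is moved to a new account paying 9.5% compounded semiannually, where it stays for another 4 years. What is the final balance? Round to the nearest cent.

Phase 1: 78,600·(1 + 0.08/365)^4380 ≈ 205,257.7506.
Phase 2: 205,257.7506·(1 + 0.0475)^8 ≈ 297,530.7235.

$297,530.72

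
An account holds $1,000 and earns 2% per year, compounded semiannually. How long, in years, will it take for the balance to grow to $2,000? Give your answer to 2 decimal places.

34.83 years

(1 + 0.01)^(2t) = 2,000/1,000 = 2.
2t·ln(1 + 0.01) = ln(2); 2t = 0.69315/0.00995033 ≈ 69.6607.
t ≈ 34.8304 years.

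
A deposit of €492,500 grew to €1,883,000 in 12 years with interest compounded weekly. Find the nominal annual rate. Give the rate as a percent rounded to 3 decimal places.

(1 + r/52)^624 = 1,883,000/492,500 = 3.82335.
1 + r/52 = 3.82335^(1/624) ≈ 1.002152, so r/52 ≈ 0.00215155.
r ≈ 52·0.00215155 = 11.18808%.

11.188%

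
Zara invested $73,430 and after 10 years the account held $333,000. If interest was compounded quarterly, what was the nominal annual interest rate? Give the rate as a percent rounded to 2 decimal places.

(1 + r/4)^40 = 333,000/73,430 = 4.53493.
1 + r/4 = 4.53493^(1/40) ≈ 1.038519, so r/4 ≈ 0.0385186.
r ≈ 4·0.0385186 = 15.40743%.

15.41%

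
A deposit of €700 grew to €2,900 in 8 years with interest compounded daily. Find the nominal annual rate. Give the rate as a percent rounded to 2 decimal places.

The 2920-period growth factor is 2,900/700 = 4.14286.
r/365 = 4.14286^(1/2920) − 1 ≈ 0.000486894, so r ≈ 365·0.000486894 = 17.77165%.

17.77%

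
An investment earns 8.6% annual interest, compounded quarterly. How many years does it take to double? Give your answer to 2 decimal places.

(1 + 0.0215)^(4t) = 2.
4t = ln 2 / ln(1 + 0.0215) ≈ 0.69315/0.0212721 ≈ 32.5847.
t ≈ 8.1462.

8.15 years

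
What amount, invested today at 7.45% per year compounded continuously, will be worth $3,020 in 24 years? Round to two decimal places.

P = A·e^(−rt) = 3,020·e^(−1.788).
e^(−1.788) ≈ 0.1672944241, so P ≈ 505.2292.

$505.23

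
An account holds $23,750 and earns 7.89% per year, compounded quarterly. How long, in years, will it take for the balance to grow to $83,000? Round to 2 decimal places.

(1 + 0.019725)^(4t) = 83,000/23,750 = 3.4947.
4t·ln(1 + 0.019725) = ln(3.4947); 4t = 1.2513/0.019533 ≈ 64.0587.
t ≈ 16.0147 years.

16.01 years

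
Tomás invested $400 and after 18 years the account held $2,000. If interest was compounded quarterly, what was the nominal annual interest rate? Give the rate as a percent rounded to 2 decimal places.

9.04%

(1 + r/4)^72 = 2,000/400 = 5.
1 + r/4 = 5^(1/72) ≈ 1.022605, so r/4 ≈ 0.022605.
r ≈ 4·0.022605 = 9.04200%.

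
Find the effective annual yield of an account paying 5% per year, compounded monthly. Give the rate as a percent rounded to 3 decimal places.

EAR = (1 + 5%/12)^12 − 1 = (1 + 0.00416667)^12 − 1.
(1 + 0.00416667)^12 ≈ 1.051162, so EAR ≈ 5.11619%.

5.116%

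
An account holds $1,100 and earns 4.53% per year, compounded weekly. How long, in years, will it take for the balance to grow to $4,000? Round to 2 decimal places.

We need (1 + 0.000871154)^(52t) = 3.6364, so 52t = ln 3.6364 / ln 1.000871 ≈ 1482.5698.
t ≈ 1482.5698/52 = 28.5110 years.

28.51 years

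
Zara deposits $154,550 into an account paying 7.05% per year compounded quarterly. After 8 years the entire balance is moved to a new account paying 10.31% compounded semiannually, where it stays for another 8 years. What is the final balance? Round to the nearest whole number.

$604,166

After 8 years at 7.05%: 154,550 × 1.74907554645 ≈ 270,319.6257.
Then 8 years at 10.31%: 270,319.6257 × 2.23500677272 ≈ 604,166.1942.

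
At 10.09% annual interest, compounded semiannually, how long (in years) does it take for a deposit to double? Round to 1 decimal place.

(1 + 0.05045)^(2t) = 2.
2t = ln 2 / ln(1 + 0.05045) ≈ 0.69315/0.0492186 ≈ 14.0830.
t ≈ 7.0415.

7.0 years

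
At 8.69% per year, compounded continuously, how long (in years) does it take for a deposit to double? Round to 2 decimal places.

e^(0.0869t) = 2, so 0.0869t = ln 2 ≈ 0.69315.
t ≈ 0.69315/0.0869 ≈ 7.9764.

7.98 years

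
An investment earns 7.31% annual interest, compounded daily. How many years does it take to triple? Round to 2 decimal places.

(1 + 0.000200274)^(365t) = 3.
365t = ln 3 / ln(1 + 0.000200274) ≈ 1.0986/0.000200254 ≈ 5486.0963.
t ≈ 15.0304.

15.03 years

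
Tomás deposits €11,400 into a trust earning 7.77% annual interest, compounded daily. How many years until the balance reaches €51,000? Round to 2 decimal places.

19.28 years

We need (1 + 0.000212877)^(365t) = 4.4737, so 365t = ln 4.4737 / ln 1.000213 ≈ 7038.6832.
t ≈ 7038.6832/365 = 19.2841 years.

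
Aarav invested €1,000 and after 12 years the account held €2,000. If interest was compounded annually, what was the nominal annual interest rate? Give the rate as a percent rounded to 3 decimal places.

(1 + r)^12 = 2,000/1,000 = 2.
1 + r = 2^(1/12) ≈ 1.059463, so r ≈ 0.0594631.
r ≈ 5.94631%.

5.946%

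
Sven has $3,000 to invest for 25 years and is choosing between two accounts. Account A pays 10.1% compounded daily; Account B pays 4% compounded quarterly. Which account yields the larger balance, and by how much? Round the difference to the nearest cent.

Account A growth factor: (1 + 0.101/365)^9125 ≈ 12.486533145; balance ≈ 37,459.5994.
Account B growth factor: (1 + 0.01)^100 ≈ 2.704813829; balance ≈ 8,114.4415.
Account A is larger by 29,345.1579.

Account A, by $29,345.16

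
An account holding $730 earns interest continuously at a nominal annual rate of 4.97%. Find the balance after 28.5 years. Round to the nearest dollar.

$3,009

A = P·e^(rt) = 730·e^(0.0497·28.5) = 730·e^1.41645.
e^1.41645 ≈ 4.122459701, so A ≈ 3,009.3956.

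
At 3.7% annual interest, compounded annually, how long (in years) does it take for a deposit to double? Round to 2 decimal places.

(1 + 0.037)^t = 2.
t = ln 2 / ln(1 + 0.037) ≈ 0.69315/0.0363319 ≈ 19.0782.

19.08 years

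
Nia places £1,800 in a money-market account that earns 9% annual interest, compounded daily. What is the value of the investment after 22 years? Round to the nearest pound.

Growth factor = (1 + 0.09/365)^8030 ≈ 7.2409754684.
A ≈ 1,800 × 7.2409754684 ≈ 13,033.7558.

£13,034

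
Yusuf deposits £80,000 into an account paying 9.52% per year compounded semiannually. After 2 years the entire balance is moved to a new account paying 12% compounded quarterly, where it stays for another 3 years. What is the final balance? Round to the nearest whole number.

£137,378

After 2 years at 9.52%: 80,000 × 1.20443109437 ≈ 96,354.4875.
Then 3 years at 12%: 96,354.4875 × 1.42576088685 ≈ 137,378.4596.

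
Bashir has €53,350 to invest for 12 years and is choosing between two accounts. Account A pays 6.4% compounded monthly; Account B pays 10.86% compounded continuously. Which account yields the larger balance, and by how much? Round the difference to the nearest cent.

Account A growth factor: (1 + 0.064/12)^144 ≈ 2.1510567925; balance ≈ 114,758.8799.
Account B growth factor: e^(0.1086·12) = e^1.3032 ≈ 3.68105722381; balance ≈ 196,384.4029.
Account B is larger by 81,625.5230.

Account B, by €81,625.52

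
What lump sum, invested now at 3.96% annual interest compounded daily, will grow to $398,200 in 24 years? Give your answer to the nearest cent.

$153,946.62

Periodic rate = 3.96%/365 = 0.000108493; 8760 periods.
P = 398,200/(1 + 0.0396/365)^8760 ≈ 398,200/2.58661080111 ≈ 153,946.6238.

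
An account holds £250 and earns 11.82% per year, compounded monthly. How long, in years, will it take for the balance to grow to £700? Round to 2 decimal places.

(1 + 0.00985)^(12t) = 700/250 = 2.8.
12t·ln(1 + 0.00985) = ln(2.8); 12t = 1.0296/0.0098018 ≈ 105.0439.
t ≈ 8.7537 years.

8.75 years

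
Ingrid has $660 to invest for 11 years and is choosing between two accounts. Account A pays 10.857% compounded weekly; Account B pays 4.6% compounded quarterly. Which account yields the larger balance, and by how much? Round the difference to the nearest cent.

Account A, by $1,084.50

A: (1 + 0.10857/52)^572 ≈ 3.297039629, so 660 × 3.297039629 ≈ 2,176.0462.
B: (1 + 0.0115)^44 ≈ 1.653861101, so 660 × 1.653861101 ≈ 1,091.5483.
Difference ≈ 1,084.4978 in favor of A.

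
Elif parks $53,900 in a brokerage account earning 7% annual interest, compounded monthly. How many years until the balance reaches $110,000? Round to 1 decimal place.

We need (1 + 0.00583333)^(12t) = 2.0408, so 12t = ln 2.0408 / ln 1.005833 ≈ 122.6449.
t ≈ 122.6449/12 = 10.2204 years.

10.2 years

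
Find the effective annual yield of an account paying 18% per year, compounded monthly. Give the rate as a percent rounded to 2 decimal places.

One year is 12 periods at 0.015 each: (1 + 0.015)^12 ≈ 1.195618.
EAR = 1.195618 − 1 ≈ 19.56182%.

19.56%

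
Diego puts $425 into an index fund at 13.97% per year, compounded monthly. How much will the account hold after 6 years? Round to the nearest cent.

$977.94

Growth factor = (1 + 0.1397/12)^72 ≈ 2.30103384.
A ≈ 425 × 2.30103384 ≈ 977.9394.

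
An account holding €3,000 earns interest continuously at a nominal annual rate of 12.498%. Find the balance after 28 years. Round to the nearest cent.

€99,290.74

A = P·e^(rt) = 3,000·e^(0.12498·28) = 3,000·e^3.49944.
e^3.49944 ≈ 33.096912497, so A ≈ 99,290.7375.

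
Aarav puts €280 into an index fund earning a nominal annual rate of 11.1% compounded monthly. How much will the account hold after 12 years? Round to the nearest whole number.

€1,054

Periodic rate = 11.1%/12 = 0.00925; periods = 12·12 = 144.
A = 280·(1 + 0.00925)^144 ≈ 280·3.765487098 ≈ 1,054.3364.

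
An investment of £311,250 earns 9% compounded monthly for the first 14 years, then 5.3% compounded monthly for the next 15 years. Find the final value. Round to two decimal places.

£2,414,251.23

Phase 1: 311,250·(1 + 0.0075)^168 ≈ 1,092,140.6416.
Phase 2: 1,092,140.6416·(1 + 0.053/12)^180 ≈ 2,414,251.2291.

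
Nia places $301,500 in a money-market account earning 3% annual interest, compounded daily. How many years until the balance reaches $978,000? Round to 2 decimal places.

We need (1 + 0.0000821918)^(365t) = 3.2438, so 365t = ln 3.2438 / ln 1.000082 ≈ 14317.5875.
t ≈ 14317.5875/365 = 39.2263 years.

39.23 years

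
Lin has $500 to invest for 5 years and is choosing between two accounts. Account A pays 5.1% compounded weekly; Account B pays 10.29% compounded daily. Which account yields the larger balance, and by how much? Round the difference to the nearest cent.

A: (1 + 0.051/52)^260 ≈ 1.29030037, so 500 × 1.29030037 ≈ 645.1502.
B: (1 + 0.1029/365)^1825 ≈ 1.6726806, so 500 × 1.6726806 ≈ 836.3403.
Difference ≈ 191.1901 in favor of B.

Account B, by $191.19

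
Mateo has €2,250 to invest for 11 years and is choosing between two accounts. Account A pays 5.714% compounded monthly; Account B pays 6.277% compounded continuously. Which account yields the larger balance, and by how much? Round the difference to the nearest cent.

A: (1 + 0.05714/12)^132 ≈ 1.872076578, so 2,250 × 1.872076578 ≈ 4,212.1723.
B: e^(0.06277·11) = e^0.69047 ≈ 1.9946528, so 2,250 × 1.9946528 ≈ 4,487.9688.
Difference ≈ 275.7965 in favor of B.

Account B, by €275.80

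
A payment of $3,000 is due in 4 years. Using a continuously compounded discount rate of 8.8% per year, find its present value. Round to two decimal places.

P = A·e^(−rt) = 3,000·e^(−0.352).
e^(−0.352) ≈ 0.703280122, so P ≈ 2,109.8404.

$2,109.84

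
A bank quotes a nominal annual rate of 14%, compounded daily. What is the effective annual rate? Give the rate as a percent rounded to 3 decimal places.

EAR = (1 + 14%/365)^365 − 1 = (1 + 0.000383562)^365 − 1.
(1 + 0.000383562)^365 ≈ 1.150243, so EAR ≈ 15.02429%.

15.024%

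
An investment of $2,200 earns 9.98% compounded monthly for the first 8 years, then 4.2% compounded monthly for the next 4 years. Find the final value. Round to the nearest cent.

$5,761.87

After 8 years at 9.98%: 2,200 × 2.214658643 ≈ 4,872.2490.
Then 4 years at 4.2%: 4,872.2490 × 1.182589688 ≈ 5,761.8714.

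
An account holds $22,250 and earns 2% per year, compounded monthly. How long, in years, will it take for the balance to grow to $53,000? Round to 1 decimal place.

We need (1 + 0.00166667)^(12t) = 2.382, so 12t = ln 2.382 / ln 1.001667 ≈ 521.2038.
t ≈ 521.2038/12 = 43.4336 years.

43.4 years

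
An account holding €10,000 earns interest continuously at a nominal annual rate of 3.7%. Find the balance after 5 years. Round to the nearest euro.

A = P·e^(rt) = 10,000·e^(0.037·5) = 10,000·e^0.185.
e^0.185 ≈ 1.2032184401, so A ≈ 12,032.1844.

€12,032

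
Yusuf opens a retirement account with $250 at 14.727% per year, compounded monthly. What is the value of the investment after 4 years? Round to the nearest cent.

$448.97

Periodic rate = 14.727%/12 = 0.0122725; periods = 12·4 = 48.
A = 250·(1 + 0.0122725)^48 ≈ 250·1.79587894 ≈ 448.9697.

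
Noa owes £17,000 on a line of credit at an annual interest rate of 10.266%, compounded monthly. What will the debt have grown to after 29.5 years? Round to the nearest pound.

£346,819

Growth factor = (1 + 0.008555)^354 ≈ 20.4011063317.
A ≈ 17,000 × 20.4011063317 ≈ 346,818.8076.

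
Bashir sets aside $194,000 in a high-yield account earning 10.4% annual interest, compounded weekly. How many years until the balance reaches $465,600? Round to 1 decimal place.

8.4 years

(1 + 0.002)^(52t) = 465,600/194,000 = 2.4.
52t·ln(1 + 0.002) = ln(2.4); 52t = 0.87547/0.001998 ≈ 438.1720.
t ≈ 8.4264 years.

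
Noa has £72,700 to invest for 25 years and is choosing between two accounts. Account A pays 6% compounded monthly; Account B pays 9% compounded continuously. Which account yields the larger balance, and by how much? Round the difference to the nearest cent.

Account B, by £365,155.09

A: (1 + 0.005)^300 ≈ 4.46496981216, so 72,700 × 4.46496981216 ≈ 324,603.3053.
B: e^(0.09·25) = e^2.25 ≈ 9.48773583636, so 72,700 × 9.48773583636 ≈ 689,758.3953.
Difference ≈ 365,155.0900 in favor of B.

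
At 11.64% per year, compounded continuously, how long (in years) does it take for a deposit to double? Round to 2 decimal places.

e^(0.1164t) = 2, so 0.1164t = ln 2 ≈ 0.69315.
t ≈ 0.69315/0.1164 ≈ 5.9549.

5.95 years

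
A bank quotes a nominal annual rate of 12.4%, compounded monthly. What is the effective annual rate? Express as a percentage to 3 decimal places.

One year is 12 periods at 0.0103333 each: (1 + 0.0103333)^12 ≈ 1.131296.
EAR = 1.131296 − 1 ≈ 13.12958%.

13.130%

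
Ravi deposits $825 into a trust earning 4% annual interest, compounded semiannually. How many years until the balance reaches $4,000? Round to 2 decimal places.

39.86 years

(1 + 0.02)^(2t) = 4,000/825 = 4.8485.
2t·ln(1 + 0.02) = ln(4.8485); 2t = 1.5787/0.0198026 ≈ 79.7200.
t ≈ 39.8600 years.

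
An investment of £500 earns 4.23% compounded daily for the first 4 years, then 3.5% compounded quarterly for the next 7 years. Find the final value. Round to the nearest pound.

£756

Phase 1: 500·(1 + 0.0423/365)^1460 ≈ 592.1727.
Phase 2: 592.1727·(1 + 0.00875)^28 ≈ 755.7666.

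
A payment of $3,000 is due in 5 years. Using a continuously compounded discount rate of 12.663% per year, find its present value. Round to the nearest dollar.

$1,593

P = A·e^(−rt) = 3,000·e^(−0.63315).
e^(−0.63315) ≈ 0.5309167764, so P ≈ 1,592.7503.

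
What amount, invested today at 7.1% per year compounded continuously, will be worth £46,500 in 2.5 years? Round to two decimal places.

P = A·e^(−rt) = 46,500·e^(−0.1775).
e^(−0.1775) ≈ 0.83736099934, so P ≈ 38,937.2865.

£38,937.29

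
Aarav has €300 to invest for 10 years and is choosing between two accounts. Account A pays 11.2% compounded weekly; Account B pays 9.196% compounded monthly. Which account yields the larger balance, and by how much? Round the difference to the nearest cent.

Account A growth factor: (1 + 0.112/52)^520 ≈ 3.06116504; balance ≈ 918.3495.
Account B growth factor: (1 + 0.09196/12)^120 ≈ 2.49950896; balance ≈ 749.8527.
Account A is larger by 168.4968.

Account A, by €168.50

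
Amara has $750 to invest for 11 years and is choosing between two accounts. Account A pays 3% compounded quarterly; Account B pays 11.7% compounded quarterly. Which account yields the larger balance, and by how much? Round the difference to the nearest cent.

Account A growth factor: (1 + 0.0075)^44 ≈ 1.389256418; balance ≈ 1,041.9423.
Account B growth factor: (1 + 0.02925)^44 ≈ 3.555646109; balance ≈ 2,666.7346.
Account B is larger by 1,624.7923.

Account B, by $1,624.79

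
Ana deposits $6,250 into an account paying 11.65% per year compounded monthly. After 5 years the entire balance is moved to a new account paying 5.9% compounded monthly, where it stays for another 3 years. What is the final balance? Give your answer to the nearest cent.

$13,314.30

After 5 years at 11.65%: 6,250 × 1.7854859449 ≈ 11,159.2872.
Then 3 years at 5.9%: 11,159.2872 × 1.1931135228 ≈ 13,314.2964.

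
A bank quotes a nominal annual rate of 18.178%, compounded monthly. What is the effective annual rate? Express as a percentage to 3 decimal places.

19.772%

EAR = (1 + 18.178%/12)^12 − 1 = (1 + 0.0151483)^12 − 1.
(1 + 0.0151483)^12 ≈ 1.197717, so EAR ≈ 19.77166%.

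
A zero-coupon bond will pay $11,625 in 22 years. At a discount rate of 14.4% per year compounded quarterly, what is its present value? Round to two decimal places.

$517.29

Periodic rate = 14.4%/4 = 0.036; 88 periods.
P = 11,625/(1 + 0.036)^88 ≈ 11,625/22.472866714 ≈ 517.2905.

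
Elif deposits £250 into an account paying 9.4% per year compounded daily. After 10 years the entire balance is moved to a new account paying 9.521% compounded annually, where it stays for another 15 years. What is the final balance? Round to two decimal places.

After 10 years at 9.4%: 250 × 2.559671627 ≈ 639.9179.
Then 15 years at 9.521%: 639.9179 × 3.912559978 ≈ 2,503.7172.

£2,503.72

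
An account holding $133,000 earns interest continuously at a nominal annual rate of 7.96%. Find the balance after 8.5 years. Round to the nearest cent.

$261,634.67

A = P·e^(rt) = 133,000·e^(0.0796·8.5) = 133,000·e^0.6766.
e^0.6766 ≈ 1.96717794403, so A ≈ 261,634.6666.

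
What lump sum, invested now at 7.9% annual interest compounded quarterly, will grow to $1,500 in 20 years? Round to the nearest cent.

$313.76

Growth factor = (1 + 0.01975)^80 ≈ 4.780761948.
P = 1,500/4.780761948 ≈ 313.7575.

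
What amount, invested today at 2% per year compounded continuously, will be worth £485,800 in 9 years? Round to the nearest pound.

P = A·e^(−rt) = 485,800·e^(−0.18).
e^(−0.18) ≈ 0.835270211411, so P ≈ 405,774.2687.

£405,774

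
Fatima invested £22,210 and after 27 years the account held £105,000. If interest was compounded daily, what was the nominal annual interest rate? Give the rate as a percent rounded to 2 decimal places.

(1 + r/365)^9855 = 105,000/22,210 = 4.7276.
1 + r/365 = 4.7276^(1/9855) ≈ 1.000158, so r/365 ≈ 0.00015764.
r ≈ 365·0.00015764 = 5.75385%.

5.75%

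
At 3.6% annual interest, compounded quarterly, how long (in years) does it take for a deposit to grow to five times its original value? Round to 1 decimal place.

(1 + 0.009)^(4t) = 5.
4t = ln 5 / ln(1 + 0.009) ≈ 1.6094/0.00895974 ≈ 179.6300.
t ≈ 44.9075.

44.9 years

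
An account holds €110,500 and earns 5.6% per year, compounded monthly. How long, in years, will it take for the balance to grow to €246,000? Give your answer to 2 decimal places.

We need (1 + 0.00466667)^(12t) = 2.2262, so 12t = ln 2.2262 / ln 1.004667 ≈ 171.8961.
t ≈ 171.8961/12 = 14.3247 years.

14.32 years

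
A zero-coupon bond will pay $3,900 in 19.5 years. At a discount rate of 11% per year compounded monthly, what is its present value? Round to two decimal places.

Periodic rate = 11%/12 = 0.00916667; 234 periods.
P = 3,900/(1 + 0.11/12)^234 ≈ 3,900/8.458978485 ≈ 461.0486.

$461.05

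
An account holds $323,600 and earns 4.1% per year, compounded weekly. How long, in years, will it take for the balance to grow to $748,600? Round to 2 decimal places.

20.46 years

We need (1 + 0.000788462)^(52t) = 2.3133, so 52t = ln 2.3133 / ln 1.000788 ≈ 1064.1321.
t ≈ 1064.1321/52 = 20.4641 years.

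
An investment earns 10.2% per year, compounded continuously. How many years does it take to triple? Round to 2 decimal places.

10.77 years

e^(0.102t) = 3, so 0.102t = ln 3 ≈ 1.0986.
t ≈ 1.0986/0.102 ≈ 10.7707.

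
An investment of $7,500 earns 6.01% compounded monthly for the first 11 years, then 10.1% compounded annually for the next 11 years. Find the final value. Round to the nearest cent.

After 11 years at 6.01%: 7,500 × 1.9337284956 ≈ 14,502.9637.
Then 11 years at 10.1%: 14,502.9637 × 2.8817779146 ≈ 41,794.3205.

$41,794.32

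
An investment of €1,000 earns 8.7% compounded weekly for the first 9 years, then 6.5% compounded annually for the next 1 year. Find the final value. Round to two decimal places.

Phase 1: 1,000·(1 + 0.087/52)^468 ≈ 2,186.5954.
Phase 2: 2,186.5954·(1 + 0.065)^1 ≈ 2,328.7241.

€2,328.72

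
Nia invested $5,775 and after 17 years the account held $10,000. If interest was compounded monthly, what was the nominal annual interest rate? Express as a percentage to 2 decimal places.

The 204-period growth factor is 10,000/5,775 = 1.7316.
r/12 = 1.7316^(1/204) − 1 ≈ 0.00269503, so r ≈ 12·0.00269503 = 3.23404%.

3.23%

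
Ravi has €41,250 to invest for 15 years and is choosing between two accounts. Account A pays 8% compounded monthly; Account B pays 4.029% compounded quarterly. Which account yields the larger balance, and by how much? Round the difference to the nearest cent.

A: (1 + 0.08/12)^180 ≈ 3.30692147741, so 41,250 × 3.30692147741 ≈ 136,410.5109.
B: (1 + 0.0100725)^60 ≈ 1.8245376771, so 41,250 × 1.8245376771 ≈ 75,262.1792.
Difference ≈ 61,148.3318 in favor of A.

Account A, by €61,148.33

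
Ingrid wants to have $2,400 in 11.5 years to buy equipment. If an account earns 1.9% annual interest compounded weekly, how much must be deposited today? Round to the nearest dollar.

Periodic rate = 1.9%/52 = 0.000365385; 598 periods.
P = 2,400/(1 + 0.019/52)^598 ≈ 2,400/1.244159363 ≈ 1,929.0133.

$1,929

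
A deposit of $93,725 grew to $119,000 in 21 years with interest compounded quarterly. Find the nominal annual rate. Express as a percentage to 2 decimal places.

1.14%

(1 + r/4)^84 = 119,000/93,725 = 1.26967.
1 + r/4 = 1.26967^(1/84) ≈ 1.002846, so r/4 ≈ 0.00284641.
r ≈ 4·0.00284641 = 1.13856%.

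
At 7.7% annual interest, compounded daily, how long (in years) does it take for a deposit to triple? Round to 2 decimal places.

14.27 years

(1 + 0.000210959)^(365t) = 3.
365t = ln 3 / ln(1 + 0.000210959) ≈ 1.0986/0.000210937 ≈ 5208.2569.
t ≈ 14.2692.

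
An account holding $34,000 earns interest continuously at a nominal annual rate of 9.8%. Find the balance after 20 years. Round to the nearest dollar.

A = P·e^(rt) = 34,000·e^(0.098·20) = 34,000·e^1.96.
e^1.96 ≈ 7.09932706516, so A ≈ 241,377.1202.

$241,377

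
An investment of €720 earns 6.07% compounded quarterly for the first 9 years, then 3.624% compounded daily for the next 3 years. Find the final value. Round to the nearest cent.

€1,380.45

After 9 years at 6.07%: 720 × 1.719780061 ≈ 1,238.2416.
Then 3 years at 3.624%: 1,238.2416 × 1.114844132 ≈ 1,380.4464.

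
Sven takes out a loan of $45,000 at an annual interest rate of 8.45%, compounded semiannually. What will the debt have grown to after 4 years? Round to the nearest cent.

Growth factor = (1 + 0.04225)^8 ≈ 1.3924359596.
A ≈ 45,000 × 1.3924359596 ≈ 62,659.6182.

$62,659.62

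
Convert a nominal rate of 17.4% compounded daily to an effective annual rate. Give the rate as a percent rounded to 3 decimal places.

EAR = (1 + 17.4%/365)^365 − 1 = (1 + 0.000476712)^365 − 1.
(1 + 0.000476712)^365 ≈ 1.190006, so EAR ≈ 19.00062%.

19.001%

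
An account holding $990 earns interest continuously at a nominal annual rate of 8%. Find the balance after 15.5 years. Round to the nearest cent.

$3,421.06

A = P·e^(rt) = 990·e^(0.08·15.5) = 990·e^1.24.
e^1.24 ≈ 3.455613465, so A ≈ 3,421.0573.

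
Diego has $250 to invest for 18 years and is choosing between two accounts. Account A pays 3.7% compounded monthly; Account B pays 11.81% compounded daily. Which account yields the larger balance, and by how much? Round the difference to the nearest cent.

Account B, by $1,608.07

Account A growth factor: (1 + 0.037/12)^216 ≈ 1.9444426; balance ≈ 486.1107.
Account B growth factor: (1 + 0.1181/365)^6570 ≈ 8.376717744; balance ≈ 2,094.1794.
Account B is larger by 1,608.0688.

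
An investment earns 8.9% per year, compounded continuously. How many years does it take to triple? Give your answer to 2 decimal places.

12.34 years

e^(0.089t) = 3, so 0.089t = ln 3 ≈ 1.0986.
t ≈ 1.0986/0.089 ≈ 12.3440.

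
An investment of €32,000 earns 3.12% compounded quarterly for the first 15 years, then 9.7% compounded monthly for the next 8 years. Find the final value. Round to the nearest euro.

After 15 years at 3.12%: 32,000 × 1.59390062595 ≈ 51,004.8200.
Then 8 years at 9.7%: 51,004.8200 × 2.165996356 ≈ 110,476.2543.

€110,476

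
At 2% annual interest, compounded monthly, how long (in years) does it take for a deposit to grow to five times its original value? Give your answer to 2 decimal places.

80.54 years

(1 + 0.00166667)^(12t) = 5.
12t = ln 5 / ln(1 + 0.00166667) ≈ 1.6094/0.00166528 ≈ 966.4672.
t ≈ 80.5389.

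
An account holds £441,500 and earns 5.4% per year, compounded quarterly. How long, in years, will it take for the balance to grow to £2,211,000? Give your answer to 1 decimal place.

(1 + 0.0135)^(4t) = 2,211,000/441,500 = 5.0079.
4t·ln(1 + 0.0135) = ln(5.0079); 4t = 1.611/0.0134097 ≈ 120.1387.
t ≈ 30.0347 years.

30.0 years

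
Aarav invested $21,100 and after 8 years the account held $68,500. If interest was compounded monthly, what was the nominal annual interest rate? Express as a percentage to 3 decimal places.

The 96-period growth factor is 68,500/21,100 = 3.24645.
r/12 = 3.24645^(1/96) − 1 ≈ 0.0123418, so r ≈ 12·0.0123418 = 14.81016%.

14.810%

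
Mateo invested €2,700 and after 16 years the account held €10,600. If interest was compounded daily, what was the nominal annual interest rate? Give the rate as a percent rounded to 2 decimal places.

8.55%

(1 + r/365)^5840 = 10,600/2,700 = 3.92593.
1 + r/365 = 3.92593^(1/5840) ≈ 1.000234, so r/365 ≈ 0.000234206.
r ≈ 365·0.000234206 = 8.54851%.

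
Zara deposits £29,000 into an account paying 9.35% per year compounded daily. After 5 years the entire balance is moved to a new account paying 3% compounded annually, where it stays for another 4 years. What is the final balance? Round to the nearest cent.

After 5 years at 9.35%: 29,000 × 1.5959036568 ≈ 46,281.2060.
Then 4 years at 3%: 46,281.2060 × 1.12550881 ≈ 52,089.9051.

£52,089.91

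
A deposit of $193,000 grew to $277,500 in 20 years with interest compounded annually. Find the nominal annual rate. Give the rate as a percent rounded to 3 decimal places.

The 20-period growth factor is 277,500/193,000 = 1.43782.
r = 1.43782^(1/20) − 1 ≈ 0.0183224, i.e. 1.83224%.

1.832%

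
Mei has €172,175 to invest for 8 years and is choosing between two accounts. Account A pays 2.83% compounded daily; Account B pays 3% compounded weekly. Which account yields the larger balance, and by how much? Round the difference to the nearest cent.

Account B, by €2,943.33

A: (1 + 0.0283/365)^2920 ≈ 1.25406618958, so 172,175 × 1.25406618958 ≈ 215,918.8462.
B: (1 + 0.03/52)^416 ≈ 1.27116117764, so 172,175 × 1.27116117764 ≈ 218,862.1758.
Difference ≈ 2,943.3296 in favor of B.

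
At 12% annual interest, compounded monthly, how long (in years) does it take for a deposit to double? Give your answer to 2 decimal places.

5.81 years

(1 + 0.01)^(12t) = 2.
12t = ln 2 / ln(1 + 0.01) ≈ 0.69315/0.00995033 ≈ 69.6607.
t ≈ 5.8051.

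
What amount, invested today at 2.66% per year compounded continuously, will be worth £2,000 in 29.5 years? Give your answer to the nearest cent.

£912.51

P = A·e^(−rt) = 2,000·e^(−0.7847).
e^(−0.7847) ≈ 0.4562565582, so P ≈ 912.5131.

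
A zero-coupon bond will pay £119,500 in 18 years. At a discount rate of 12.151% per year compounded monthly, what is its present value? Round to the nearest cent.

Periodic rate = 12.151%/12 = 0.0101258; 216 periods.
P = 119,500/(1 + 0.12151/12)^216 ≈ 119,500/8.81258381604 ≈ 13,560.1547.

£13,560.15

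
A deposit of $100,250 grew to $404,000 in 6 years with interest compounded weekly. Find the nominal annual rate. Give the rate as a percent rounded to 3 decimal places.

23.281%

(1 + r/52)^312 = 404,000/100,250 = 4.02993.
1 + r/52 = 4.02993^(1/312) ≈ 1.004477, so r/52 ≈ 0.00447713.
r ≈ 52·0.00447713 = 23.28109%.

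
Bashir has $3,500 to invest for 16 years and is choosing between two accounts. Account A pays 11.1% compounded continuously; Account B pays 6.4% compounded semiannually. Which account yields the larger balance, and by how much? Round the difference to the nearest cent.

A: e^(0.111·16) = e^1.776 ≈ 5.9061843686, so 3,500 × 5.9061843686 ≈ 20,671.6453.
B: (1 + 0.032)^32 ≈ 2.739998426, so 3,500 × 2.739998426 ≈ 9,589.9945.
Difference ≈ 11,081.6508 in favor of A.

Account A, by $11,081.65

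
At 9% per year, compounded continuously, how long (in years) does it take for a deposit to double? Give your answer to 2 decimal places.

e^(0.09t) = 2, so 0.09t = ln 2 ≈ 0.69315.
t ≈ 0.69315/0.09 ≈ 7.7016.

7.70 years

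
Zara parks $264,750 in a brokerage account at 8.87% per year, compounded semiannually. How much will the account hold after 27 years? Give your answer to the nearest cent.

Periodic rate = 8.87%/2 = 0.04435; periods = 2·27 = 54.
A = 264,750·(1 + 0.04435)^54 ≈ 264,750·10.41568502253 ≈ 2,757,552.6097.

$2,757,552.61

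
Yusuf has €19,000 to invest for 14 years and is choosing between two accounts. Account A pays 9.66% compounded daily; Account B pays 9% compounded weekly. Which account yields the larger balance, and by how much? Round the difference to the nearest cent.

Account A growth factor: (1 + 0.0966/365)^5110 ≈ 3.8660026651; balance ≈ 73,454.0506.
Account B growth factor: (1 + 0.09/52)^728 ≈ 3.5215839419; balance ≈ 66,910.0949.
Account A is larger by 6,543.9557.

Account A, by €6,543.96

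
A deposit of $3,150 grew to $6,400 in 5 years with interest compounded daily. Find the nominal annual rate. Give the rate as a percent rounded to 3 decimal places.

The 1825-period growth factor is 6,400/3,150 = 2.03175.
r/365 = 2.03175^(1/1825) − 1 ≈ 0.000388511, so r ≈ 365·0.000388511 = 14.18066%.

14.181%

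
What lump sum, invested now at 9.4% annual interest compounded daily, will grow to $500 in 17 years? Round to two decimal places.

$101.17

Periodic rate = 9.4%/365 = 0.000257534; 6205 periods.
P = 500/(1 + 0.094/365)^6205 ≈ 500/4.94211939 ≈ 101.1712.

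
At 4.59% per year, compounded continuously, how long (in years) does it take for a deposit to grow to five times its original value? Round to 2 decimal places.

e^(0.0459t) = 5, so 0.0459t = ln 5 ≈ 1.6094.
t ≈ 1.6094/0.0459 ≈ 35.0640.

35.06 years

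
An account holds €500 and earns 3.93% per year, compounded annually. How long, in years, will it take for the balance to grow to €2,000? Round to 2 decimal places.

(1 + 0.0393)^t = 2,000/500 = 4.
t·ln(1 + 0.0393) = ln(4); t = 1.3863/0.0385474 ≈ 35.9634.

35.96 years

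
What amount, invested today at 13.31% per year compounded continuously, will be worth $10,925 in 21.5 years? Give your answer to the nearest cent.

P = A·e^(−rt) = 10,925·e^(−2.86165).
e^(−2.86165) ≈ 0.057174344725, so P ≈ 624.6297.

$624.63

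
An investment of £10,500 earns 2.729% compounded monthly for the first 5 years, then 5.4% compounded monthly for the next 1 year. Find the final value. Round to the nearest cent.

£12,699.33

Phase 1: 10,500·(1 + 0.02729/12)^60 ≈ 12,033.2101.
Phase 2: 12,033.2101·(1 + 0.0045)^12 ≈ 12,699.3295.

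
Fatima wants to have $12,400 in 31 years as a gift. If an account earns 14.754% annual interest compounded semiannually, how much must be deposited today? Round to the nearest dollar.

Periodic rate = 14.754%/2 = 0.07377; 62 periods.
P = 12,400/(1 + 0.07377)^62 ≈ 12,400/82.508462848 ≈ 150.2876.

$150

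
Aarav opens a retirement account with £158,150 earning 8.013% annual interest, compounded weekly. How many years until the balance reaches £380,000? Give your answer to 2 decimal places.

10.95 years

We need (1 + 0.00154096)^(52t) = 2.4028, so 52t = ln 2.4028 / ln 1.001541 ≈ 569.3215.
t ≈ 569.3215/52 = 10.9485 years.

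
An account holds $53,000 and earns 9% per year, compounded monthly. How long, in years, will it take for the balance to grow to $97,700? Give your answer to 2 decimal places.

6.82 years

We need (1 + 0.0075)^(12t) = 1.8434, so 12t = ln 1.8434 / ln 1.0075 ≈ 81.8534.
t ≈ 81.8534/12 = 6.8211 years.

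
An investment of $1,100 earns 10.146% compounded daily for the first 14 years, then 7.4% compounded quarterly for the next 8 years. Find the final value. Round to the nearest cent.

$8,183.69

Phase 1: 1,100·(1 + 0.10146/365)^5110 ≈ 4,551.9367.
Phase 2: 4,551.9367·(1 + 0.0185)^32 ≈ 8,183.6921.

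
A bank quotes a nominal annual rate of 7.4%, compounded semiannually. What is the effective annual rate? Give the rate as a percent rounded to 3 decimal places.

EAR = (1 + 7.4%/2)^2 − 1 = (1 + 0.037)^2 − 1.
(1 + 0.037)^2 ≈ 1.075369, so EAR ≈ 7.53690%.

7.537%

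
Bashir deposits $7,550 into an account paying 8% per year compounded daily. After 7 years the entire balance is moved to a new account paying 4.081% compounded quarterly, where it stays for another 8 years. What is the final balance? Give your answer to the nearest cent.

$18,289.22

After 7 years at 8%: 7,550 × 1.7505650808 ≈ 13,216.7664.
Then 8 years at 4.081%: 13,216.7664 × 1.3837895492 ≈ 18,289.2232.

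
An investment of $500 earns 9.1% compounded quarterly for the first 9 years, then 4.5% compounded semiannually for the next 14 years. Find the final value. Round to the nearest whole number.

After 9 years at 9.1%: 500 × 2.247509697 ≈ 1,123.7548.
Then 14 years at 4.5%: 1,123.7548 × 1.86454499 ≈ 2,095.2915.

$2,095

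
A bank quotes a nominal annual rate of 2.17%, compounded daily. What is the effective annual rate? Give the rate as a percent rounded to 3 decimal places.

One year is 365 periods at 0.0000594521 each: (1 + 0.0000594521)^365 ≈ 1.021936.
EAR = 1.021936 − 1 ≈ 2.19365%.

2.194%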